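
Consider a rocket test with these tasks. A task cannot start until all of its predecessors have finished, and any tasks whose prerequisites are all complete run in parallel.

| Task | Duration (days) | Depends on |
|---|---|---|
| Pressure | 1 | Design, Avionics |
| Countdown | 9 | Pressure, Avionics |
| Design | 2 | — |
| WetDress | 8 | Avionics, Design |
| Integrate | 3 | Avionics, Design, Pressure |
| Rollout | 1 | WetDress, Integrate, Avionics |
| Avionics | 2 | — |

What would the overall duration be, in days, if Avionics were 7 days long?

Critical path before the change: Avionics→Pressure→Countdown = 2+1+9 = 12 giving 12 days.
Avionics is on the critical path; changing it to 7 makes that path 17 days.
That remains the longest chain; total 17 days.

17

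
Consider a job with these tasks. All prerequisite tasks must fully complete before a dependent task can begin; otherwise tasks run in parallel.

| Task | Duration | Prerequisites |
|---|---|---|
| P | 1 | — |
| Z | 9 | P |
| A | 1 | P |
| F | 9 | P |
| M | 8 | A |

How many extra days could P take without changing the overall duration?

0

The longest chain is P→Z = 1+9 = 10; overall finish 10 days.
P finishes as early as 1 and must finish by 1.
Float = 10 − 10 = 0.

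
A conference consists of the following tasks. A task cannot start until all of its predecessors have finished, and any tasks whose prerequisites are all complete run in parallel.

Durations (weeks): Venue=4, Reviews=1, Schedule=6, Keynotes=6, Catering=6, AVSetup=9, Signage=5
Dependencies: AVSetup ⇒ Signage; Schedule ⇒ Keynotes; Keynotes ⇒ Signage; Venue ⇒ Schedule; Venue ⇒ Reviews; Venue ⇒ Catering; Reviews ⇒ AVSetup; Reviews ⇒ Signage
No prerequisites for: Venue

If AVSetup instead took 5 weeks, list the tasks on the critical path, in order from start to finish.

As given, the longest chain is Venue→Schedule→Keynotes→Signage = 4+6+6+5 = 21, so the finish is 21 weeks.
AVSetup has 2 weeks of float (longest path through it is 19).
That remains the longest chain; total 21 weeks.

Venue, Schedule, Keynotes, Signage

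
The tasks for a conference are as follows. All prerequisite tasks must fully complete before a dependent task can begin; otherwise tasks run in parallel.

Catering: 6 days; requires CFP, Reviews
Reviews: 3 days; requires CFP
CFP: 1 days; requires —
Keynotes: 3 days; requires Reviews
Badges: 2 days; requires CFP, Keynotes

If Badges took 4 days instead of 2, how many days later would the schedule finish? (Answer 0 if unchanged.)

The binding path is CFP→Reviews→Catering = 1+3+6 = 10; finish at 10 days.
The longest path through Badges is only 9 days, so Badges has float 1.
New critical path: CFP→Reviews→Keynotes→Badges = 1+3+3+4 = 11 ⇒ 11 days.
Change in finish: 11 − 10 = +1 days.

1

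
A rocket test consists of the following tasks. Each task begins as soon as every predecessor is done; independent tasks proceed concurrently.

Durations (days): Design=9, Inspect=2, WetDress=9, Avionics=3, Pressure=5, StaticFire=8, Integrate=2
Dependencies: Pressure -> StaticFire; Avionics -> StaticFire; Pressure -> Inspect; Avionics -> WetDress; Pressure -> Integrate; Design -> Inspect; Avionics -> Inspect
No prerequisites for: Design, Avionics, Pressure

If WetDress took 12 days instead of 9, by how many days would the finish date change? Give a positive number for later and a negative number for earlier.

Baseline: Pressure→StaticFire = 5+8 = 13 → 13 days.
The longest path through WetDress is only 12 days, so WetDress has float 1.
Now Avionics→WetDress = 3+12 = 15 is longest, so the finish becomes 15 days.
Change in finish: 15 − 13 = +2 days.

2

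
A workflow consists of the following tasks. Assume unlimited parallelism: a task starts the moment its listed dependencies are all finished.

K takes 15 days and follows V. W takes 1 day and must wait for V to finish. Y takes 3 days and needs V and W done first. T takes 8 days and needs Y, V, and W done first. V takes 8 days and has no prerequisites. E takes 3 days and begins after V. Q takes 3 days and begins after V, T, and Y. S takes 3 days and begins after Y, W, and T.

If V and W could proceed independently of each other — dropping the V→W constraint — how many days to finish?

With the dependency in place, V→W→Y→T→Q = 8+1+3+8+3 = 23 sets the finish at 23 days.
Without V→W, W's earliest start moves from 8 to 0.
New critical path: V→K = 8+15 = 23 ⇒ 23 days.

23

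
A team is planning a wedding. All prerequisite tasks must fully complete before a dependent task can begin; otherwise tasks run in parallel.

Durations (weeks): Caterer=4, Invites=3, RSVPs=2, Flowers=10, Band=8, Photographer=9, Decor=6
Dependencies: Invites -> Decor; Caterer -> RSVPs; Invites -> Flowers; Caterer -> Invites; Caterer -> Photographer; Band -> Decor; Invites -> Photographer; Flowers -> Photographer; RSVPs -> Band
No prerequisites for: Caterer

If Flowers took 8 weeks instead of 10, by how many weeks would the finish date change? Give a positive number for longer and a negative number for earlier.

-2

Actual critical path: Caterer→Invites→Flowers→Photographer = 4+3+10+9 = 26 ⇒ 26 weeks.
Flowers lies on that path, so at 8 weeks the path becomes 24 weeks.
No other chain overtakes it, so the finish is 24 weeks.
Change in finish: 24 − 26 = -2 weeks.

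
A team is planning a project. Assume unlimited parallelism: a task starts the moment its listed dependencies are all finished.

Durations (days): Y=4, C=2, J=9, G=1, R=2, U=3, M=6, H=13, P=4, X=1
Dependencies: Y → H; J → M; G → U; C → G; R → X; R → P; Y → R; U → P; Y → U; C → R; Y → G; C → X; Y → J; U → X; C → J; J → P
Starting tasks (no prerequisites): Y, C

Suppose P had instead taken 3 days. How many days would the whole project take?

19

As given, the longest chain is Y→J→M = 4+9+6 = 19, so the finish is 19 days.
P is off the critical path — its longest chain is 17 days, giving 2 of slack.
That remains the longest chain; total 19 days.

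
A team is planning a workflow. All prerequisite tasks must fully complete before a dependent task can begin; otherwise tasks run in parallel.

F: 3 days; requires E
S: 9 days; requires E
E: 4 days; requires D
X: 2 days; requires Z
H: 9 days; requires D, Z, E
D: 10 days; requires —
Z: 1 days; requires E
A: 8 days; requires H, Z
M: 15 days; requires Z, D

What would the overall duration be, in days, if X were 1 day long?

As given, the longest chain is D→E→Z→H→A = 10+4+1+9+8 = 32, so the finish is 32 days.
The longest path through X is only 17 days, so X has float 15.
The critical path is still D→E→Z→H→A; finish is now 32 days.

32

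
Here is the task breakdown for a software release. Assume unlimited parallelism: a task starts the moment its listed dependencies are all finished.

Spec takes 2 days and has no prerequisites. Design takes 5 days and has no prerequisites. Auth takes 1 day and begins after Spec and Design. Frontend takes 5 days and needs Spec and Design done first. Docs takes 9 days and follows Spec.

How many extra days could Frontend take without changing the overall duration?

1

Critical path: Spec→Docs = 2+9 = 11, so the finish is 11 days.
The longest chain containing Frontend totals 10 days.
So Frontend can slip 11 − 10 = 1 day.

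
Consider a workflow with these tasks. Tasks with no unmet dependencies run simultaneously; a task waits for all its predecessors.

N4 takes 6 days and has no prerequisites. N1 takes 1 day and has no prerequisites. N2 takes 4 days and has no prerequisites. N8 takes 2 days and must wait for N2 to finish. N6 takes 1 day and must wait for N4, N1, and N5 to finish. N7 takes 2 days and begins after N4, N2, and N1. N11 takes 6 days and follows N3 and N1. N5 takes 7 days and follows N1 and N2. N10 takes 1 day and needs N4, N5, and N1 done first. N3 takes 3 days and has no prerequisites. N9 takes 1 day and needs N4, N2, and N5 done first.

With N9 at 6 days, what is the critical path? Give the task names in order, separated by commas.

N2, N5, N9

Baseline: N2→N5→N9 = 4+7+1 = 12 → 12 days.
N9 is on the critical path; changing it to 6 makes that path 17 days.
That remains the longest chain; total 17 days.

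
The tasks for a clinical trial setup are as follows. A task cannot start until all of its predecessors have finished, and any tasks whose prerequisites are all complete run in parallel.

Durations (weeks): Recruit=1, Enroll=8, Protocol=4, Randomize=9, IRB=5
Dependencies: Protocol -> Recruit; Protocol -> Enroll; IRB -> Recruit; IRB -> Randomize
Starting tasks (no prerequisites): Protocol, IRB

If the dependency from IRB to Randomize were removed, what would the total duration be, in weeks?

Before: longest chain IRB→Randomize = 5+9 = 14, finish 14.
Without IRB→Randomize, Randomize's earliest start moves from 5 to 0.
After: Protocol→Enroll = 4+8 = 12 → 12 weeks.

12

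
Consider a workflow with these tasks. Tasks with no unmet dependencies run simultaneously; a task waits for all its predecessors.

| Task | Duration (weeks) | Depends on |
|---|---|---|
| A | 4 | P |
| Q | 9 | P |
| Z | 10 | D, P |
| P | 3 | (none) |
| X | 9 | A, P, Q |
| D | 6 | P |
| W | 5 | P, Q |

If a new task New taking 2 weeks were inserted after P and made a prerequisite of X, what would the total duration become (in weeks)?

Originally the project takes 21 weeks.
With New inserted, X now waits for max(A, P, Q, New).
New critical path: P→Q→X = 3+9+9 = 21 ⇒ 21 weeks.

21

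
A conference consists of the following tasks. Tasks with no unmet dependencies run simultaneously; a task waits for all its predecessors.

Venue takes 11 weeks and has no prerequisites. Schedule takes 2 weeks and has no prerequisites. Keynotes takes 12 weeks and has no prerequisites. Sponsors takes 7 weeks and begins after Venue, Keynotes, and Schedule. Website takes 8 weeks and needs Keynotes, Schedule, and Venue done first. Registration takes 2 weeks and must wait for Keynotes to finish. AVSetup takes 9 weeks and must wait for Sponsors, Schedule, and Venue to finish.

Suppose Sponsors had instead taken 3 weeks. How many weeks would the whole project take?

24

Critical path before the change: Keynotes→Sponsors→AVSetup = 12+7+9 = 28 giving 28 weeks.
Sponsors lies on that path, so at 3 weeks the path becomes 24 weeks.
That remains the longest chain; total 24 weeks.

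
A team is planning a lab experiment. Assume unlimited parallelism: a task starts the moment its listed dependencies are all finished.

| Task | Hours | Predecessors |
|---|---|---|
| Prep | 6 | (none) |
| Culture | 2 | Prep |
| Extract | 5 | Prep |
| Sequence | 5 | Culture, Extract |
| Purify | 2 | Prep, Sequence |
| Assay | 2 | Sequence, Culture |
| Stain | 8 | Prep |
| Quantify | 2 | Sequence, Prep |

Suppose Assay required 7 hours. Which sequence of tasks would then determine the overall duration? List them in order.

The binding path is Prep→Extract→Sequence→Assay = 6+5+5+2 = 18; finish at 18 hours.
Assay lies on that path, so at 7 hours the path becomes 23 hours.
No other chain overtakes it, so the finish is 23 hours.

Prep, Extract, Sequence, Assay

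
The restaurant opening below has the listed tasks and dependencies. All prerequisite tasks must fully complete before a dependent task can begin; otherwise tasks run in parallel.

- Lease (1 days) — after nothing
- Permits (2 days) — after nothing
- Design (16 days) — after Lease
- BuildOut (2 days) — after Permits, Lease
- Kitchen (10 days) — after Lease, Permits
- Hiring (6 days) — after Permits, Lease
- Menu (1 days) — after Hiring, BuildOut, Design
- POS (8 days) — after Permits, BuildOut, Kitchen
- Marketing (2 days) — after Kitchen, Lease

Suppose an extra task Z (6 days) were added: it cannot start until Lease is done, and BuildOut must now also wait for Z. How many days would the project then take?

20

Originally the project takes 20 days.
With Z inserted, BuildOut now waits for max(Permits, Lease, Z).
New critical path: Permits→Kitchen→POS = 2+10+8 = 20 ⇒ 20 days.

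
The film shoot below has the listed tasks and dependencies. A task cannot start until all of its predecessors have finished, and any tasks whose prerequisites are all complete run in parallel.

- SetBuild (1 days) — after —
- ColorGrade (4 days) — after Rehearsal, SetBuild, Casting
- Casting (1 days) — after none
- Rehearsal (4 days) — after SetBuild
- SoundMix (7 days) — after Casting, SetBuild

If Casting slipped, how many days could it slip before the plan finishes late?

1

SetBuild→Rehearsal→ColorGrade = 1+4+4 = 9 sets the makespan at 9 days.
The longest chain containing Casting totals 8 days.
Float = 9 − 8 = 1.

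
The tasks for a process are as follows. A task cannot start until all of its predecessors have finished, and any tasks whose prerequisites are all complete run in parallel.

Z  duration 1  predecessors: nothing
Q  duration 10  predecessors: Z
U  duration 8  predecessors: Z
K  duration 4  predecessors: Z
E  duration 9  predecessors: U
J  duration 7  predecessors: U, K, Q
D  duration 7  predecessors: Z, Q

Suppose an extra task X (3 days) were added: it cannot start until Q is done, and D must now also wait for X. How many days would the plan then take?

Originally the plan takes 18 days.
With X inserted, D now waits for max(Z, Q, X).
New critical path: Z→Q→X→D = 1+10+3+7 = 21 ⇒ 21 days.

21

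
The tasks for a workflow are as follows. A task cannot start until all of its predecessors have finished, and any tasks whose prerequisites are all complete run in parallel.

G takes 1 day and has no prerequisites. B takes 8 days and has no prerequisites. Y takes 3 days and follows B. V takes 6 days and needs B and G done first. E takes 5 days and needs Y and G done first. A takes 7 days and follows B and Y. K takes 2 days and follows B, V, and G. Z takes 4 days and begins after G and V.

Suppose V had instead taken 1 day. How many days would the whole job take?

18

Critical path before the change: B→V→Z = 8+6+4 = 18 giving 18 days.
Since V is critical, the -5 change carries straight to that chain (now 13 days).
Now B→Y→A = 8+3+7 = 18 is longest, so the finish becomes 18 days.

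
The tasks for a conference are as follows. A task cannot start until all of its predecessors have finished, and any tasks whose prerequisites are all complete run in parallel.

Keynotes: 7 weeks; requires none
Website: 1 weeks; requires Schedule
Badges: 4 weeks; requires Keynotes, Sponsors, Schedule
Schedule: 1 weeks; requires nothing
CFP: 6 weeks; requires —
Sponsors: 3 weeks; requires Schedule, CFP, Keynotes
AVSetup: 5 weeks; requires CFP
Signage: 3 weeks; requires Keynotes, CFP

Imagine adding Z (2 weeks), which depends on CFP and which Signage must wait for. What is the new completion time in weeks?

14

Originally the job takes 14 weeks.
With Z inserted, Signage now waits for max(Keynotes, CFP, Z).
New critical path: Keynotes→Sponsors→Badges = 7+3+4 = 14 ⇒ 14 weeks.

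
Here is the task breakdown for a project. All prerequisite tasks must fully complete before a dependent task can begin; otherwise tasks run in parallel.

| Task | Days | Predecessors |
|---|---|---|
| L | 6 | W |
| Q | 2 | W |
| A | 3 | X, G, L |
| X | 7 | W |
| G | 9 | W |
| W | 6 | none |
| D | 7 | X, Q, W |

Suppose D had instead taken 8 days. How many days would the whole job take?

21

Actual critical path: W→X→D = 6+7+7 = 20 ⇒ 20 days.
Since D is critical, the +1 change carries straight to that chain (now 21 days).
That remains the longest chain; total 21 days.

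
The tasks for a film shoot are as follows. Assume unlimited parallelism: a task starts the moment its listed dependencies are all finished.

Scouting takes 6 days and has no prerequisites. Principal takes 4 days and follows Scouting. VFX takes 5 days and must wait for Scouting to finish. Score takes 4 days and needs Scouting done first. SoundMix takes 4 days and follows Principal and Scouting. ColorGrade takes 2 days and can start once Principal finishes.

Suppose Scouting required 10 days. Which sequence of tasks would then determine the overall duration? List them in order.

Critical path before the change: Scouting→Principal→SoundMix = 6+4+4 = 14 giving 14 days.
Scouting is on the critical path; changing it to 10 makes that path 18 days.
The critical path is still Scouting→Principal→SoundMix; finish is now 18 days.

Scouting, Principal, SoundMix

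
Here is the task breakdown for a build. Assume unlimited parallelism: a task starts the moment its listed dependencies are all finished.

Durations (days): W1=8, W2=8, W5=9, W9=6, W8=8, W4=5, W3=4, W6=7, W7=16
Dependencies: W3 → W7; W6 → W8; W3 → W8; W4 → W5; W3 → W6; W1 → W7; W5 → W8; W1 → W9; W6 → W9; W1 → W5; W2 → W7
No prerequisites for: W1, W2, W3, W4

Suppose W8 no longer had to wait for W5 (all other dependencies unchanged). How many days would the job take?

24

With the dependency in place, W1→W5→W8 = 8+9+8 = 25 sets the finish at 25 days.
Without W5→W8, W8's earliest start moves from 17 to 11.
New critical path: W1→W7 = 8+16 = 24 ⇒ 24 days.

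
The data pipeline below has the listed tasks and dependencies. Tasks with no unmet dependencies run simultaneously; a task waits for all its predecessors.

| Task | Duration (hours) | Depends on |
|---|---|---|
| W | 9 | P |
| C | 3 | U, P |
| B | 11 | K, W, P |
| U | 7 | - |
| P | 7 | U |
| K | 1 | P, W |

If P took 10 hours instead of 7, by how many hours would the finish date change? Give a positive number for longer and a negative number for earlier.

As given, the longest chain is U→P→W→K→B = 7+7+9+1+11 = 35, so the finish is 35 hours.
P is on the critical path; changing it to 10 makes that path 38 hours.
That remains the longest chain; total 38 hours.
Change in finish: 38 − 35 = +3 hours.

3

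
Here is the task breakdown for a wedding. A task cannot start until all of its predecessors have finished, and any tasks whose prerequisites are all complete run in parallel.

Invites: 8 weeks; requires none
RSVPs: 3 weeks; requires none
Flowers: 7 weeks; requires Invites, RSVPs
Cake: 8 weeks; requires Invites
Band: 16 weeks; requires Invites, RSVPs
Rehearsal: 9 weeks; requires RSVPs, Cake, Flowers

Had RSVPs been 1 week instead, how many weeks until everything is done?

Baseline: Invites→Cake→Rehearsal = 8+8+9 = 25 → 25 weeks.
RSVPs is off the critical path — its longest chain is 19 weeks, giving 6 of slack.
That remains the longest chain; total 25 weeks.

25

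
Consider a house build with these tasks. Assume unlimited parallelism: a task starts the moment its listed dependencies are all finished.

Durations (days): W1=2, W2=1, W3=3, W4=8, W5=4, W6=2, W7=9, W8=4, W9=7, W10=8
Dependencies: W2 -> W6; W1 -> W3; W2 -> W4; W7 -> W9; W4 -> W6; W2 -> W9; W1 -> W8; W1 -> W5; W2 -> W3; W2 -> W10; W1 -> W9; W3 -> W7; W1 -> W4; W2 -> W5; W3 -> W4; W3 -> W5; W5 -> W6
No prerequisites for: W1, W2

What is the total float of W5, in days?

10

The longest chain is W1→W3→W7→W9 = 2+3+9+7 = 21; overall finish 21 days.
W5 finishes as early as 9 and must finish by 19.
Slack of W5 = 15 − 5 = 10 days.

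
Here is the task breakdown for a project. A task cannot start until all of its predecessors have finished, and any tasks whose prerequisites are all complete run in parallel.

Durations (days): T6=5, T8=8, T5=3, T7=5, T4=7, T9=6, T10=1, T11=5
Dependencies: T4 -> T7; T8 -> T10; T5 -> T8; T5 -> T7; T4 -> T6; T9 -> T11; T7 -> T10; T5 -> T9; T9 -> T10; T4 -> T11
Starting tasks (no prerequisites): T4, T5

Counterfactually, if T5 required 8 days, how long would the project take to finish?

Actual critical path: T5→T9→T11 = 3+6+5 = 14 ⇒ 14 days.
T5 is on the critical path; changing it to 8 makes that path 19 days.
The critical path is still T5→T9→T11; finish is now 19 days.

19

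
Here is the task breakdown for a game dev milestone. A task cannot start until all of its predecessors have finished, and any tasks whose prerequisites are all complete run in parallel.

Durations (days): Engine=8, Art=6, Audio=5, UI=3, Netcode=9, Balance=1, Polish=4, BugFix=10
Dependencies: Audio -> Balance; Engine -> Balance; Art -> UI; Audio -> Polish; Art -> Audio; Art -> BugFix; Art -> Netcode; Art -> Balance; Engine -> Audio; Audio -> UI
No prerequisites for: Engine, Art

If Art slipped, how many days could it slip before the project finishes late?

1

The longest chain is Engine→Audio→Polish = 8+5+4 = 17; overall finish 17 days.
Art finishes as early as 6 and must finish by 7.
Float = 17 − 16 = 1.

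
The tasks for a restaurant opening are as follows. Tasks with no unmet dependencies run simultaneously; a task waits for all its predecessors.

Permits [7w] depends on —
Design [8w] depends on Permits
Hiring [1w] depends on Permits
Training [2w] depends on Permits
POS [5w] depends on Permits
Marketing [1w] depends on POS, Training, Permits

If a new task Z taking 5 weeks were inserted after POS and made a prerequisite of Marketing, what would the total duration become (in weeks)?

Originally the schedule takes 15 weeks.
With Z inserted, Marketing now waits for max(POS, Training, Permits, Z).
New critical path: Permits→POS→Z→Marketing = 7+5+5+1 = 18 ⇒ 18 weeks.

18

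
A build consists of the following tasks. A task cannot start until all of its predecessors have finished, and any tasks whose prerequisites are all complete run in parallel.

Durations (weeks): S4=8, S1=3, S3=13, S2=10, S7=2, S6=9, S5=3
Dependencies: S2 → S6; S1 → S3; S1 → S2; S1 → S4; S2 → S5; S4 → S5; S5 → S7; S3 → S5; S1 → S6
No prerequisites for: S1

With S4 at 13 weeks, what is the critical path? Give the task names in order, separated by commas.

As given, the longest chain is S1→S2→S6 = 3+10+9 = 22, so the finish is 22 weeks.
The longest path through S4 is only 16 weeks, so S4 has float 6.
That remains the longest chain; total 22 weeks.

S1, S2, S6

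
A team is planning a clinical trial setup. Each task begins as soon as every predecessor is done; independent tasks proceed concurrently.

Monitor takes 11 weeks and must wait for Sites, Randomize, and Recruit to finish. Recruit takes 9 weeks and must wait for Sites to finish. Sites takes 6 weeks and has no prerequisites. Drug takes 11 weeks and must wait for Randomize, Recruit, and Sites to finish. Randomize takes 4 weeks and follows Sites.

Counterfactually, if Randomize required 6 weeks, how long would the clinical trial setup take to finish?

The binding path is Sites→Recruit→Drug = 6+9+11 = 26; finish at 26 weeks.
Randomize is off the critical path — its longest chain is 21 weeks, giving 5 of slack.
No other chain overtakes it, so the finish is 26 weeks.

26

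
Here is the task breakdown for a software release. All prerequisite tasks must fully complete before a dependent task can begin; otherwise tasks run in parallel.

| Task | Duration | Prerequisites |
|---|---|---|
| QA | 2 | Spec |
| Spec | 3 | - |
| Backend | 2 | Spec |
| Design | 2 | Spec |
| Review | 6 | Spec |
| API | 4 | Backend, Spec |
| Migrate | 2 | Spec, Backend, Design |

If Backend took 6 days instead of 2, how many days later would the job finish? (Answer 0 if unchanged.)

4

Actual critical path: Spec→Backend→API = 3+2+4 = 9 ⇒ 9 days.
Backend lies on that path, so at 6 days the path becomes 13 days.
The critical path is still Spec→Backend→API; finish is now 13 days.
Change in finish: 13 − 9 = +4 days.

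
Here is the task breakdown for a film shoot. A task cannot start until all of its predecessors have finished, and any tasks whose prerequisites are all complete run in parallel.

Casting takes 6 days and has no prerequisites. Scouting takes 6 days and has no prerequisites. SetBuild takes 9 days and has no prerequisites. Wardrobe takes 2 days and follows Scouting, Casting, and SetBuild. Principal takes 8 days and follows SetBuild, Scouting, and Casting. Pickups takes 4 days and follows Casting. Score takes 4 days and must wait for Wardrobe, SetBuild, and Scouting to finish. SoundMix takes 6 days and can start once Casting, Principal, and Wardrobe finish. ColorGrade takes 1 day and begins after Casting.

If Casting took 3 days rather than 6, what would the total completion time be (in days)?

23

Critical path before the change: SetBuild→Principal→SoundMix = 9+8+6 = 23 giving 23 days.
Casting has 3 days of float (longest path through it is 20).
The critical path is still SetBuild→Principal→SoundMix; finish is now 23 days.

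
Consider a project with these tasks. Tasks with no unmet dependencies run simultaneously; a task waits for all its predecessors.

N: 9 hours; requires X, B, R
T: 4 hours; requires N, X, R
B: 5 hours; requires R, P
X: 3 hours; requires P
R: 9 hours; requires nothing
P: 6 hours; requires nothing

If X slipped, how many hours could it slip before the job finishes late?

5

The longest chain is R→B→N→T = 9+5+9+4 = 27; overall finish 27 hours.
Longest path through X: 22 hours (earliest finish 9, latest finish 14).
Float = 27 − 22 = 5.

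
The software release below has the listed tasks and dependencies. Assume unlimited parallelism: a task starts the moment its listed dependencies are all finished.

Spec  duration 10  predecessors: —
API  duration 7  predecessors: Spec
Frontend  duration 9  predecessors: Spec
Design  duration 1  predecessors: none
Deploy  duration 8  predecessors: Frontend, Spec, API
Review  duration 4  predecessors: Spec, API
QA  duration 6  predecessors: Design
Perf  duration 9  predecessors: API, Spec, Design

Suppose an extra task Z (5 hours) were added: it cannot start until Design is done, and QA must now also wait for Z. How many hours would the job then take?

27

Originally the job takes 27 hours.
With Z inserted, QA now waits for max(Design, Z).
New critical path: Spec→Frontend→Deploy = 10+9+8 = 27 ⇒ 27 hours.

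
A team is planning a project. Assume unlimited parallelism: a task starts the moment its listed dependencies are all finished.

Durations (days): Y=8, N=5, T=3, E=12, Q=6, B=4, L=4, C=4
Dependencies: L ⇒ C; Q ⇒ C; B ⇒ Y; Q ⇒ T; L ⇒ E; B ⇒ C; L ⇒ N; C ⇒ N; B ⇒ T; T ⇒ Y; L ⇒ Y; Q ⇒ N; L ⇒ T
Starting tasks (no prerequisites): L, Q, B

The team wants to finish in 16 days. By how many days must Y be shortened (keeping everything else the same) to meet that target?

1

Current finish: 17 days; target: 16.
Y is on every critical path, so each day cut from Y cuts the finish by one (this holds down to a finish of 16).
Need 17 − 16 = 1 day off Y → Y becomes 7 days, finish becomes 16.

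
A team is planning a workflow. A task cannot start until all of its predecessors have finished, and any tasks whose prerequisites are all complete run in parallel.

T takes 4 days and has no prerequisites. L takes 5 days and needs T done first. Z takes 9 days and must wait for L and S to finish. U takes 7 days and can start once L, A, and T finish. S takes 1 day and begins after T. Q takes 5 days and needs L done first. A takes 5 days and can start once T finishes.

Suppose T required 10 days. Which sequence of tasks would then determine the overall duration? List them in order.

T, L, Z

Critical path before the change: T→L→Z = 4+5+9 = 18 giving 18 days.
T lies on that path, so at 10 days the path becomes 24 days.
That remains the longest chain; total 24 days.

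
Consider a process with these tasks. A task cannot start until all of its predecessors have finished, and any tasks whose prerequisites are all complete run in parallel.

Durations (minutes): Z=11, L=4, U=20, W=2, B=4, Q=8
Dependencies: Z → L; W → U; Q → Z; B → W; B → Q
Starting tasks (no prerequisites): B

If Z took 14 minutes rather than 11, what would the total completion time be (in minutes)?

As given, the longest chain is B→Q→Z→L = 4+8+11+4 = 27, so the finish is 27 minutes.
Since Z is critical, the +3 change carries straight to that chain (now 30 minutes).
The critical path is still B→Q→Z→L; finish is now 30 minutes.

30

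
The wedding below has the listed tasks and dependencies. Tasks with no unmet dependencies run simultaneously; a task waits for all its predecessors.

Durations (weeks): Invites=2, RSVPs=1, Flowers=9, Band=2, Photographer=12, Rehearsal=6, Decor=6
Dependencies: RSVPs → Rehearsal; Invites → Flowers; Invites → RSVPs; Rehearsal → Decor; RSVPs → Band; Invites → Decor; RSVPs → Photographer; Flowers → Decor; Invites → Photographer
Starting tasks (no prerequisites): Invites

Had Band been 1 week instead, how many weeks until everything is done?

17

Actual critical path: Invites→Flowers→Decor = 2+9+6 = 17 ⇒ 17 weeks.
Band has 12 weeks of float (longest path through it is 5).
That remains the longest chain; total 17 weeks.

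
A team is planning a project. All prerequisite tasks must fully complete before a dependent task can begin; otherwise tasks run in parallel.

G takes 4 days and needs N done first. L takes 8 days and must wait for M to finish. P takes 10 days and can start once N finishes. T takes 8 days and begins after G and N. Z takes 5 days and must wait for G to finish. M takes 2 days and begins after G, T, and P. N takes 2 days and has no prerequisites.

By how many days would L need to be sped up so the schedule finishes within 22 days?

Current finish: 24 days; target: 22.
L is on every critical path, so each day cut from L cuts the finish by one (this holds down to a finish of 17).
Need 24 − 22 = 2 days off L → L becomes 6 days, finish becomes 22.

2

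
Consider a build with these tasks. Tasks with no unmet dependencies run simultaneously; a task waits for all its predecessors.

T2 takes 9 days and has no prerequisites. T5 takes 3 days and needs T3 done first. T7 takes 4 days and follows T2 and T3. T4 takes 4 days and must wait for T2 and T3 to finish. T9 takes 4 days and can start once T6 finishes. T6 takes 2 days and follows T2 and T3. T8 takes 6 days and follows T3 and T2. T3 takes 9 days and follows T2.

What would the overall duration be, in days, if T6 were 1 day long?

24

Baseline: T2→T3→T6→T9 = 9+9+2+4 = 24 → 24 days.
T6 lies on that path, so at 1 day the path becomes 23 days.
Now T2→T3→T8 = 9+9+6 = 24 is longest, so the finish becomes 24 days.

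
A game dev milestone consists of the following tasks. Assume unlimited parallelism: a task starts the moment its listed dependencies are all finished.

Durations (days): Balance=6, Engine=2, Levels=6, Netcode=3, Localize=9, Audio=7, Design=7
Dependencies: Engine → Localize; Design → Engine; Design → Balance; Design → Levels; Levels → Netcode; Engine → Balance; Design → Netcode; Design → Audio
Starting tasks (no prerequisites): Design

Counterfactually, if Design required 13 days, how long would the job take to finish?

Baseline: Design→Engine→Localize = 7+2+9 = 18 → 18 days.
Design is on the critical path; changing it to 13 makes that path 24 days.
No other chain overtakes it, so the finish is 24 days.

24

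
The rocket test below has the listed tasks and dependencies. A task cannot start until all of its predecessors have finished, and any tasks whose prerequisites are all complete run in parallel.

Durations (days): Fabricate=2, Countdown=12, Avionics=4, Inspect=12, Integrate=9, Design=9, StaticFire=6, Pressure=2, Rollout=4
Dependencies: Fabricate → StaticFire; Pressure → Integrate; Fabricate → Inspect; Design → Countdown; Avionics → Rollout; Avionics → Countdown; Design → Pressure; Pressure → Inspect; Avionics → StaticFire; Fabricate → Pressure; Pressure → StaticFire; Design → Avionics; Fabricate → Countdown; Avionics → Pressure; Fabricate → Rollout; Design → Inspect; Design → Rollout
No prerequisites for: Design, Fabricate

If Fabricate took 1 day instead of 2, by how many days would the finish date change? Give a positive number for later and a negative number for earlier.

0

As given, the longest chain is Design→Avionics→Pressure→Inspect = 9+4+2+12 = 27, so the finish is 27 days.
The longest path through Fabricate is only 16 days, so Fabricate has float 11.
The critical path is still Design→Avionics→Pressure→Inspect; finish is now 27 days.
Change in finish: 27 − 27 = +0 days.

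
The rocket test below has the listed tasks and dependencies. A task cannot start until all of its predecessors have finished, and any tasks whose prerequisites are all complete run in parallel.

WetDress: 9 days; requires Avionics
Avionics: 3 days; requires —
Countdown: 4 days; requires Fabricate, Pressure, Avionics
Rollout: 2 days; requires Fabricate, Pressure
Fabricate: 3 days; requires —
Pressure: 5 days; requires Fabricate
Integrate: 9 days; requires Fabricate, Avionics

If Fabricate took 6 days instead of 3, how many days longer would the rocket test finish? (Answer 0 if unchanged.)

3

Baseline: Fabricate→Pressure→Countdown = 3+5+4 = 12 → 12 days.
Fabricate is on the critical path; changing it to 6 makes that path 15 days.
That remains the longest chain; total 15 days.
Change in finish: 15 − 12 = +3 days.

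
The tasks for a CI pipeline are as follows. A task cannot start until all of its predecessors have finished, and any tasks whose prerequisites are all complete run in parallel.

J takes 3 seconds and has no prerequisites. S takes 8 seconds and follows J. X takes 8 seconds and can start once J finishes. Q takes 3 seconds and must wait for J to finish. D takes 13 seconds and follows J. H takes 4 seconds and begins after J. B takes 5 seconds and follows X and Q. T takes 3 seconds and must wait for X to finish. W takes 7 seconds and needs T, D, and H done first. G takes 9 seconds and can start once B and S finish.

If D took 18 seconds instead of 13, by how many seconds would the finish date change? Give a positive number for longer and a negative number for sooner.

As given, the longest chain is J→X→B→G = 3+8+5+9 = 25, so the finish is 25 seconds.
The longest path through D is only 23 seconds, so D has float 2.
The binding chain switches to J→D→W = 3+18+7 = 28; finish 28 seconds.
Change in finish: 28 − 25 = +3 seconds.

3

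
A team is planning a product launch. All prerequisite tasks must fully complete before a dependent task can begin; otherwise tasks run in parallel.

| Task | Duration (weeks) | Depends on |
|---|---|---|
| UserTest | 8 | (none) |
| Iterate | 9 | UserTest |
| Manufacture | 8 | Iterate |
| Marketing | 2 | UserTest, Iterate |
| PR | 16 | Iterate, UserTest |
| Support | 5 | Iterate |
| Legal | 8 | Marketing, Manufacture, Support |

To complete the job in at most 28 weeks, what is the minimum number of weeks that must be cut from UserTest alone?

Current finish: 33 weeks; target: 28.
UserTest is on every critical path, so each week cut from UserTest cuts the finish by one (this holds down to a finish of 26).
Need 33 − 28 = 5 weeks off UserTest → UserTest becomes 3 weeks, finish becomes 28.

5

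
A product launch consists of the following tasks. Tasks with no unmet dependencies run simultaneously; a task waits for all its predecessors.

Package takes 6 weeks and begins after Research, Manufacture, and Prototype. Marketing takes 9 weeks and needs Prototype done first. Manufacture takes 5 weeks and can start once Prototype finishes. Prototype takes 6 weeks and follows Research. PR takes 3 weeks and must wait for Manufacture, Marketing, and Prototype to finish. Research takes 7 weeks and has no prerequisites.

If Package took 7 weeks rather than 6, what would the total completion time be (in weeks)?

As given, the longest chain is Research→Prototype→Marketing→PR = 7+6+9+3 = 25, so the finish is 25 weeks.
The longest path through Package is only 24 weeks, so Package has float 1.
Now Research→Prototype→Manufacture→Package = 7+6+5+7 = 25 is longest, so the finish becomes 25 weeks.

25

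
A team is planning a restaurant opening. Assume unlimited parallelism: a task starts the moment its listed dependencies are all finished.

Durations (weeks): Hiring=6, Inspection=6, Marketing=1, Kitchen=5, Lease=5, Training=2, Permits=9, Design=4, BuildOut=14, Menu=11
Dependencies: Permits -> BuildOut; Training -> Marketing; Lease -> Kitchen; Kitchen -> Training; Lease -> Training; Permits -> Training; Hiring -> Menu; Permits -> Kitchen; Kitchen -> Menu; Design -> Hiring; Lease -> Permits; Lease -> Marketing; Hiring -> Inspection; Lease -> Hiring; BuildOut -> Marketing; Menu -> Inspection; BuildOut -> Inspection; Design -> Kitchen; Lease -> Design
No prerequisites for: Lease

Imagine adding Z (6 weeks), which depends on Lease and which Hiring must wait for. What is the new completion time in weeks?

36

Originally the restaurant opening takes 36 weeks.
With Z inserted, Hiring now waits for max(Design, Lease, Z).
New critical path: Lease→Permits→Kitchen→Menu→Inspection = 5+9+5+11+6 = 36 ⇒ 36 weeks.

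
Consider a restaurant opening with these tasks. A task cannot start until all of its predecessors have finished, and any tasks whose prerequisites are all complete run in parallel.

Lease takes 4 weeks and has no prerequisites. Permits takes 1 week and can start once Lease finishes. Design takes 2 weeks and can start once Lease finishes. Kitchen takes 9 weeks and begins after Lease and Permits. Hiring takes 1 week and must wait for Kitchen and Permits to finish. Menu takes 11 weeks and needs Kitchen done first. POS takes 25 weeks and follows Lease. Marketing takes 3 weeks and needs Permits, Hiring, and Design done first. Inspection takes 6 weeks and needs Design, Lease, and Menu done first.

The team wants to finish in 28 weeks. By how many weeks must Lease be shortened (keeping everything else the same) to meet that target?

3

Current finish: 31 weeks; target: 28.
Lease is on every critical path, so each week cut from Lease cuts the finish by one (this holds down to a finish of 28).
Need 31 − 28 = 3 weeks off Lease → Lease becomes 1 week, finish becomes 28.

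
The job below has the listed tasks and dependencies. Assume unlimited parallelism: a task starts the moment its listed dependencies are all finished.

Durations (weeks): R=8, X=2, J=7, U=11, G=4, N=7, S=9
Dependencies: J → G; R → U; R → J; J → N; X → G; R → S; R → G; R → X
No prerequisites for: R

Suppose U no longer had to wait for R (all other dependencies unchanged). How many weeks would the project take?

With the dependency in place, R→J→N = 8+7+7 = 22 sets the finish at 22 weeks.
Without R→U, U's earliest start moves from 8 to 0.
New critical path: R→J→N = 8+7+7 = 22 ⇒ 22 weeks.

22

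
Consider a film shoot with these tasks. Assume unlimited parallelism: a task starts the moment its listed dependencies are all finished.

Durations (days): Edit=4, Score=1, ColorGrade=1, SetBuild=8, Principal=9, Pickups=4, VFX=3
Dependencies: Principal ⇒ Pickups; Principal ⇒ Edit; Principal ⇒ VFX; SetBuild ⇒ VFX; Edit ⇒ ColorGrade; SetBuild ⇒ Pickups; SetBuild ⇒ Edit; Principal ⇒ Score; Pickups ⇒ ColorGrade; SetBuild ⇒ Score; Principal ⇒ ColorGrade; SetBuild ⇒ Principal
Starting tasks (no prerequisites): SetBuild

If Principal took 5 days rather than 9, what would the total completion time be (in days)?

Baseline: SetBuild→Principal→Pickups→ColorGrade = 8+9+4+1 = 22 → 22 days.
Principal is on the critical path; changing it to 5 makes that path 18 days.
That remains the longest chain; total 18 days.

18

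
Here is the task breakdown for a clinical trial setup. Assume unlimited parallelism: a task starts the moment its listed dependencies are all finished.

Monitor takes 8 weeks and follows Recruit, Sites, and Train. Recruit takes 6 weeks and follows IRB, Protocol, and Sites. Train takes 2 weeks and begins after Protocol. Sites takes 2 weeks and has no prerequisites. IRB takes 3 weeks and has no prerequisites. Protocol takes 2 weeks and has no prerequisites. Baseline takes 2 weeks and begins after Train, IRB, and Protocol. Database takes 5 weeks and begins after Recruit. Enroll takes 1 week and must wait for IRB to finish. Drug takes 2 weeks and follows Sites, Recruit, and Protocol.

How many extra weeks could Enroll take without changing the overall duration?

IRB→Recruit→Monitor = 3+6+8 = 17 sets the makespan at 17 weeks.
Enroll finishes as early as 4 and must finish by 17.
Slack of Enroll = 16 − 3 = 13 weeks.

13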